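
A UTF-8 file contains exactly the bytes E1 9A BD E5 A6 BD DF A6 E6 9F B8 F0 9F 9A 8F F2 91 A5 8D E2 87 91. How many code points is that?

Byte at offset 0: 0xE1 = 11100001 → 3-byte char (#1). Advance 3.
Byte at offset 3: 0xE5 = 11100101 → 3-byte char (#2). Advance 3.
Byte at offset 6: 0xDF = 11011111 → 2-byte char (#3). Advance 2.
Byte at offset 8: 0xE6 = 11100110 → 3-byte char (#4). Advance 3.
Byte at offset 11: 0xF0 = 11110000 → 4-byte char (#5). Advance 4.
Byte at offset 15: 0xF2 = 11110010 → 4-byte char (#6). Advance 4.
Byte at offset 19: 0xE2 = 11100010 → 3-byte char (#7). Advance 3.
Reached end at offset 22 after 7 code points.

7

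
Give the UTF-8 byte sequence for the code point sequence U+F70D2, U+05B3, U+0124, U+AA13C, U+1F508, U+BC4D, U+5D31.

F3 B7 83 92 D6 B3 C4 A4 F2 AA 84 BC F0 9F 94 88 EB B1 8D E5 B4 B1

U+F70D2: 4-byte form → F3 B7 83 92.
U+05B3: 2-byte form → D6 B3.
U+0124: 2-byte form → C4 A4.
U+AA13C: 4-byte form → F2 AA 84 BC.
U+1F508: 4-byte form → F0 9F 94 88.
U+BC4D: 3-byte form → EB B1 8D.
U+5D31: 3-byte form → E5 B4 B1.
Concatenated (22 bytes): F3 B7 83 92 D6 B3 C4 A4 F2 AA 84 BC F0 9F 94 88 EB B1 8D E5 B4 B1.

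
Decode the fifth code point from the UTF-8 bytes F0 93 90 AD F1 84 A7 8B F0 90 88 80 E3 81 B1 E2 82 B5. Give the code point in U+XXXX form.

U+20B5

Offset 0: leading byte 0xF0 = 11110000 → 4-byte char #1 = F0 93 90 AD.
Offset 4: leading byte 0xF1 = 11110001 → 4-byte char #2 = F1 84 A7 8B.
Offset 8: leading byte 0xF0 = 11110000 → 4-byte char #3 = F0 90 88 80.
Offset 12: leading byte 0xE3 = 11100011 → 3-byte char #4 = E3 81 B1.
Offset 15: leading byte 0xE2 = 11100010 → 3-byte char #5 = E2 82 B5.
Leading byte 0xE2 = 11100010 matches 1110xxxx → 3-byte sequence.
Byte 1: 0xE2 = 11100010, payload 0010 (4 bits).
Byte 2: 0x82 = 10000010 (10xxxxxx ✓), payload 000010.
Byte 3: 0xB5 = 10110101 (10xxxxxx ✓), payload 110101.
Concatenate: 0010000010110101 = 0x20B5 (16 bits → U+20B5).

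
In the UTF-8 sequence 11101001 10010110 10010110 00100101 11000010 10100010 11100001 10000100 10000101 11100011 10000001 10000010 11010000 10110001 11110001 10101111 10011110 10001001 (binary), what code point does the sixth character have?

Offset 0: leading byte 0xE9 = 11101001 → 3-byte char #1 = E9 96 96.
Offset 3: leading byte 0x25 = 00100101 → 1-byte char #2 = 25.
Offset 4: leading byte 0xC2 = 11000010 → 2-byte char #3 = C2 A2.
Offset 6: leading byte 0xE1 = 11100001 → 3-byte char #4 = E1 84 85.
Offset 9: leading byte 0xE3 = 11100011 → 3-byte char #5 = E3 81 82.
Offset 12: leading byte 0xD0 = 11010000 → 2-byte char #6 = D0 B1.
Leading byte 0xD0 = 11010000 matches 110xxxxx → 2-byte sequence.
Byte 1: 0xD0 = 11010000, payload 10000 (5 bits).
Byte 2: 0xB1 = 10110001 (10xxxxxx ✓), payload 110001.
Concatenate: 10000110001 = 0x431 (11 bits → U+0431).

U+0431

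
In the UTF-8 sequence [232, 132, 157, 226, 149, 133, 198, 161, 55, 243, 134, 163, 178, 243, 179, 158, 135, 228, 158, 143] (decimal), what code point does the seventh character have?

U+478F

Offset 0: leading byte 0xE8 = 11101000 → 3-byte char #1 = E8 84 9D.
Offset 3: leading byte 0xE2 = 11100010 → 3-byte char #2 = E2 95 85.
Offset 6: leading byte 0xC6 = 11000110 → 2-byte char #3 = C6 A1.
Offset 8: leading byte 0x37 = 00110111 → 1-byte char #4 = 37.
Offset 9: leading byte 0xF3 = 11110011 → 4-byte char #5 = F3 86 A3 B2.
Offset 13: leading byte 0xF3 = 11110011 → 4-byte char #6 = F3 B3 9E 87.
Offset 17: leading byte 0xE4 = 11100100 → 3-byte char #7 = E4 9E 8F.
Leading byte 0xE4 = 11100100 matches 1110xxxx → 3-byte sequence.
Byte 1: 0xE4 = 11100100, payload 0100 (4 bits).
Byte 2: 0x9E = 10011110 (10xxxxxx ✓), payload 011110.
Byte 3: 0x8F = 10001111 (10xxxxxx ✓), payload 001111.
Concatenate: 0100011110001111 = 0x478F (16 bits → U+478F).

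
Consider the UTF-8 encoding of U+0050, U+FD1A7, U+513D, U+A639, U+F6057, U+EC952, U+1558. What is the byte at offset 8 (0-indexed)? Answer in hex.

U+0050 → 1-byte form 50 at offsets 0–0.
U+FD1A7 → 4-byte form F3 BD 86 A7 at offsets 1–4.
U+513D → 3-byte form E5 84 BD at offsets 5–7.
U+A639 → 3-byte form EA 98 B9 at offsets 8–10.
Offset 8 falls in char 4's range; it's byte 1 of EA 98 B9 = 0xEA.

0xEA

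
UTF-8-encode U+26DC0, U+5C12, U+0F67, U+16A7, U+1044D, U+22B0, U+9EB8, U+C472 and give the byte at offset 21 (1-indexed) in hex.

1-indexed offset 21 is 0-indexed offset 20.
U+26DC0 → 4-byte form F0 A6 B7 80 at offsets 0–3.
U+5C12 → 3-byte form E5 B0 92 at offsets 4–6.
U+0F67 → 3-byte form E0 BD A7 at offsets 7–9.
U+16A7 → 3-byte form E1 9A A7 at offsets 10–12.
U+1044D → 4-byte form F0 90 91 8D at offsets 13–16.
U+22B0 → 3-byte form E2 8A B0 at offsets 17–19.
U+9EB8 → 3-byte form E9 BA B8 at offsets 20–22.
Offset 20 falls in char 7's range; it's byte 1 of E9 BA B8 = 0xE9.

0xE9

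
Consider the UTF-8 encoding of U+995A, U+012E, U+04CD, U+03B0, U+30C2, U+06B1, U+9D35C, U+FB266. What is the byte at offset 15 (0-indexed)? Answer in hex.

U+995A → 3-byte form E9 A5 9A at offsets 0–2.
U+012E → 2-byte form C4 AE at offsets 3–4.
U+04CD → 2-byte form D3 8D at offsets 5–6.
U+03B0 → 2-byte form CE B0 at offsets 7–8.
U+30C2 → 3-byte form E3 83 82 at offsets 9–11.
U+06B1 → 2-byte form DA B1 at offsets 12–13.
U+9D35C → 4-byte form F2 9D 8D 9C at offsets 14–17.
Offset 15 falls in char 7's range; it's byte 2 of F2 9D 8D 9C = 0x9D.

0x9D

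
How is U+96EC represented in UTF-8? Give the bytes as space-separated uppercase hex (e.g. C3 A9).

E9 9B AC

U+96EC = 0x96EC = 38636 decimal. In range U+0800–U+FFFF → 3-byte form: 1110xxxx 10xxxxxx 10xxxxxx.
Binary (16 bits): 1001011011101100.
Split 4+6+6: 1001 | 011011 | 101100.
Byte 1: 11101001 = 0xE9.
Byte 2: 10011011 = 0x9B.
Byte 3: 10101100 = 0xAC.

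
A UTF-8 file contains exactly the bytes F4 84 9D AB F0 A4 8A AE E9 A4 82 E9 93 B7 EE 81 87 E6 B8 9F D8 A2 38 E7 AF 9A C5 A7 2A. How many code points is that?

Byte at offset 0: 0xF4 = 11110100 → 4-byte char (#1). Advance 4.
Byte at offset 4: 0xF0 = 11110000 → 4-byte char (#2). Advance 4.
Byte at offset 8: 0xE9 = 11101001 → 3-byte char (#3). Advance 3.
Byte at offset 11: 0xE9 = 11101001 → 3-byte char (#4). Advance 3.
Byte at offset 14: 0xEE = 11101110 → 3-byte char (#5). Advance 3.
Byte at offset 17: 0xE6 = 11100110 → 3-byte char (#6). Advance 3.
Byte at offset 20: 0xD8 = 11011000 → 2-byte char (#7). Advance 2.
Byte at offset 22: 0x38 = 00111000 → 1-byte char (#8). Advance 1.
Byte at offset 23: 0xE7 = 11100111 → 3-byte char (#9). Advance 3.
Byte at offset 26: 0xC5 = 11000101 → 2-byte char (#10). Advance 2.
Byte at offset 28: 0x2A = 00101010 → 1-byte char (#11). Advance 1.
Reached end at offset 29 after 11 code points.

11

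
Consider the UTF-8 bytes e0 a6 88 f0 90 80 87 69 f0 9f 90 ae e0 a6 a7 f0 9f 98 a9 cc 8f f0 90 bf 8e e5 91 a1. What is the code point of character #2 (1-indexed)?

Offset 0: leading byte 0xE0 = 11100000 → 3-byte char #1 = E0 A6 88.
Offset 3: leading byte 0xF0 = 11110000 → 4-byte char #2 = F0 90 80 87.
Leading byte 0xF0 = 11110000 matches 11110xxx → 4-byte sequence.
Byte 1: 0xF0 = 11110000, payload 000 (3 bits).
Byte 2: 0x90 = 10010000 (10xxxxxx ✓), payload 010000.
Byte 3: 0x80 = 10000000 (10xxxxxx ✓), payload 000000.
Byte 4: 0x87 = 10000111 (10xxxxxx ✓), payload 000111.
Concatenate: 000010000000000000111 = 0x10007 (21 bits → U+10007).

U+10007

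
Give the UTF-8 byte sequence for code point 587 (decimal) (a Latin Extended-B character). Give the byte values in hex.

U+024B = 0x24B = 587 decimal. In range U+0080–U+07FF → 2-byte form: 110xxxxx 10xxxxxx.
Binary (11 bits): 01001001011.
Split 5+6: 01001 | 001011.
Byte 1: 11001001 = 0xC9.
Byte 2: 10001011 = 0x8B.

C9 8B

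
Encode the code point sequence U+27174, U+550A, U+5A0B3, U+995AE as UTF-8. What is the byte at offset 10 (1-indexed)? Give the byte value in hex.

1-indexed offset 10 is 0-indexed offset 9.
U+27174 → 4-byte form F0 A7 85 B4 at offsets 0–3.
U+550A → 3-byte form E5 94 8A at offsets 4–6.
U+5A0B3 → 4-byte form F1 9A 82 B3 at offsets 7–10.
Offset 9 falls in char 3's range; it's byte 3 of F1 9A 82 B3 = 0x82.

0x82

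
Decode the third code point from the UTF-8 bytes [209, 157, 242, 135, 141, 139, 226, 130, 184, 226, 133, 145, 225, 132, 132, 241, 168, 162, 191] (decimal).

Offset 0: leading byte 0xD1 = 11010001 → 2-byte char #1 = D1 9D.
Offset 2: leading byte 0xF2 = 11110010 → 4-byte char #2 = F2 87 8D 8B.
Offset 6: leading byte 0xE2 = 11100010 → 3-byte char #3 = E2 82 B8.
Leading byte 0xE2 = 11100010 matches 1110xxxx → 3-byte sequence.
Byte 1: 0xE2 = 11100010, payload 0010 (4 bits).
Byte 2: 0x82 = 10000010 (10xxxxxx ✓), payload 000010.
Byte 3: 0xB8 = 10111000 (10xxxxxx ✓), payload 111000.
Concatenate: 0010000010111000 = 0x20B8 (16 bits → U+20B8).

U+20B8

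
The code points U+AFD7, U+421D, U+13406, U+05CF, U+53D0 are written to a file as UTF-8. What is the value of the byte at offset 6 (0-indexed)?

U+AFD7 → 3-byte form EA BF 97 at offsets 0–2.
U+421D → 3-byte form E4 88 9D at offsets 3–5.
U+13406 → 4-byte form F0 93 90 86 at offsets 6–9.
Offset 6 falls in char 3's range; it's byte 1 of F0 93 90 86 = 0xF0.

0xF0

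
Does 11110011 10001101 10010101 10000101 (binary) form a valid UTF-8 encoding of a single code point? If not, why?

Leading byte 0xF3 = 11110011 → 4-byte form.
Continuation bytes 0x8D=10001101, 0x95=10010101, 0x85=10000101 all match 10xxxxxx.
Decoded value 0xCD545 is ≥ 0x10000 (shortest form) and not a surrogate.

valid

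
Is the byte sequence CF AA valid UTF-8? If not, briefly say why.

valid

Leading byte 0xCF = 11001111 → 2-byte form.
Continuation bytes 0xAA=10101010 all match 10xxxxxx.
Decoded value 0x3EA is ≥ 0x80 (shortest form) and not a surrogate.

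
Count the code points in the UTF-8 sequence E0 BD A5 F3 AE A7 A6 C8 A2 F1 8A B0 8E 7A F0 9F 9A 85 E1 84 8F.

Byte at offset 0: 0xE0 = 11100000 → 3-byte char (#1). Advance 3.
Byte at offset 3: 0xF3 = 11110011 → 4-byte char (#2). Advance 4.
Byte at offset 7: 0xC8 = 11001000 → 2-byte char (#3). Advance 2.
Byte at offset 9: 0xF1 = 11110001 → 4-byte char (#4). Advance 4.
Byte at offset 13: 0x7A = 01111010 → 1-byte char (#5). Advance 1.
Byte at offset 14: 0xF0 = 11110000 → 4-byte char (#6). Advance 4.
Byte at offset 18: 0xE1 = 11100001 → 3-byte char (#7). Advance 3.
Reached end at offset 21 after 7 code points.

7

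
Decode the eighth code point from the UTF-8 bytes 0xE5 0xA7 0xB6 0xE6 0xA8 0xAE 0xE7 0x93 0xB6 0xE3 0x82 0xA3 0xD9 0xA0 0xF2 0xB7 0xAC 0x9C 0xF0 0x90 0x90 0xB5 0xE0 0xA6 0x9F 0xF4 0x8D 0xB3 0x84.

Offset 0: leading byte 0xE5 = 11100101 → 3-byte char #1 = E5 A7 B6.
Offset 3: leading byte 0xE6 = 11100110 → 3-byte char #2 = E6 A8 AE.
Offset 6: leading byte 0xE7 = 11100111 → 3-byte char #3 = E7 93 B6.
Offset 9: leading byte 0xE3 = 11100011 → 3-byte char #4 = E3 82 A3.
Offset 12: leading byte 0xD9 = 11011001 → 2-byte char #5 = D9 A0.
Offset 14: leading byte 0xF2 = 11110010 → 4-byte char #6 = F2 B7 AC 9C.
Offset 18: leading byte 0xF0 = 11110000 → 4-byte char #7 = F0 90 90 B5.
Offset 22: leading byte 0xE0 = 11100000 → 3-byte char #8 = E0 A6 9F.
Leading byte 0xE0 = 11100000 matches 1110xxxx → 3-byte sequence.
Byte 1: 0xE0 = 11100000, payload 0000 (4 bits).
Byte 2: 0xA6 = 10100110 (10xxxxxx ✓), payload 100110.
Byte 3: 0x9F = 10011111 (10xxxxxx ✓), payload 011111.
Concatenate: 0000100110011111 = 0x99F (16 bits → U+099F).

U+099F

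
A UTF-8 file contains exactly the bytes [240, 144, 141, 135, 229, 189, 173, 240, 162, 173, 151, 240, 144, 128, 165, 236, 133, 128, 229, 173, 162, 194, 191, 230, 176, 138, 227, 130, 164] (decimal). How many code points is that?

Byte at offset 0: 0xF0 = 11110000 → 4-byte char (#1). Advance 4.
Byte at offset 4: 0xE5 = 11100101 → 3-byte char (#2). Advance 3.
Byte at offset 7: 0xF0 = 11110000 → 4-byte char (#3). Advance 4.
Byte at offset 11: 0xF0 = 11110000 → 4-byte char (#4). Advance 4.
Byte at offset 15: 0xEC = 11101100 → 3-byte char (#5). Advance 3.
Byte at offset 18: 0xE5 = 11100101 → 3-byte char (#6). Advance 3.
Byte at offset 21: 0xC2 = 11000010 → 2-byte char (#7). Advance 2.
Byte at offset 23: 0xE6 = 11100110 → 3-byte char (#8). Advance 3.
Byte at offset 26: 0xE3 = 11100011 → 3-byte char (#9). Advance 3.
Reached end at offset 29 after 9 code points.

9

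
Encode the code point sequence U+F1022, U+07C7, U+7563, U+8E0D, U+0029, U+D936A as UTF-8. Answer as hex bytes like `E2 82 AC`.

U+F1022: 4-byte form → F3 B1 80 A2.
U+07C7: 2-byte form → DF 87.
U+7563: 3-byte form → E7 95 A3.
U+8E0D: 3-byte form → E8 B8 8D.
U+0029: 1-byte form → 29.
U+D936A: 4-byte form → F3 99 8D AA.
Concatenated (17 bytes): F3 B1 80 A2 DF 87 E7 95 A3 E8 B8 8D 29 F3 99 8D AA.

F3 B1 80 A2 DF 87 E7 95 A3 E8 B8 8D 29 F3 99 8D AA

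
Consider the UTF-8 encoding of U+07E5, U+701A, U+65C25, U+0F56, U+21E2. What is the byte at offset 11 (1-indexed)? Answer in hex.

0xBD

1-indexed offset 11 is 0-indexed offset 10.
U+07E5 → 2-byte form DF A5 at offsets 0–1.
U+701A → 3-byte form E7 80 9A at offsets 2–4.
U+65C25 → 4-byte form F1 A5 B0 A5 at offsets 5–8.
U+0F56 → 3-byte form E0 BD 96 at offsets 9–11.
Offset 10 falls in char 4's range; it's byte 2 of E0 BD 96 = 0xBD.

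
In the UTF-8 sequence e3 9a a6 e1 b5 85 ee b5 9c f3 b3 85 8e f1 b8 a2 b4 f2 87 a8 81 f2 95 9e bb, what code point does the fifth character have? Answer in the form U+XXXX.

Offset 0: leading byte 0xE3 = 11100011 → 3-byte char #1 = E3 9A A6.
Offset 3: leading byte 0xE1 = 11100001 → 3-byte char #2 = E1 B5 85.
Offset 6: leading byte 0xEE = 11101110 → 3-byte char #3 = EE B5 9C.
Offset 9: leading byte 0xF3 = 11110011 → 4-byte char #4 = F3 B3 85 8E.
Offset 13: leading byte 0xF1 = 11110001 → 4-byte char #5 = F1 B8 A2 B4.
Leading byte 0xF1 = 11110001 matches 11110xxx → 4-byte sequence.
Byte 1: 0xF1 = 11110001, payload 001 (3 bits).
Byte 2: 0xB8 = 10111000 (10xxxxxx ✓), payload 111000.
Byte 3: 0xA2 = 10100010 (10xxxxxx ✓), payload 100010.
Byte 4: 0xB4 = 10110100 (10xxxxxx ✓), payload 110100.
Concatenate: 001111000100010110100 = 0x788B4 (21 bits → U+788B4).

U+788B4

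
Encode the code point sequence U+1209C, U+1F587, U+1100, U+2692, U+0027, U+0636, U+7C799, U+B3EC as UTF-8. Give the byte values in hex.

U+1209C: 4-byte form → F0 92 82 9C.
U+1F587: 4-byte form → F0 9F 96 87.
U+1100: 3-byte form → E1 84 80.
U+2692: 3-byte form → E2 9A 92.
U+0027: 1-byte form → 27.
U+0636: 2-byte form → D8 B6.
U+7C799: 4-byte form → F1 BC 9E 99.
U+B3EC: 3-byte form → EB 8F AC.
Concatenated (24 bytes): F0 92 82 9C F0 9F 96 87 E1 84 80 E2 9A 92 27 D8 B6 F1 BC 9E 99 EB 8F AC.

F0 92 82 9C F0 9F 96 87 E1 84 80 E2 9A 92 27 D8 B6 F1 BC 9E 99 EB 8F AC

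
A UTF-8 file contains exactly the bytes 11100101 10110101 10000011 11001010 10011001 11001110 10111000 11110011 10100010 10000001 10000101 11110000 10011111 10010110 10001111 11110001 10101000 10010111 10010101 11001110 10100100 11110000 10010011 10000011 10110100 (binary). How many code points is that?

8

Byte at offset 0: 0xE5 = 11100101 → 3-byte char (#1). Advance 3.
Byte at offset 3: 0xCA = 11001010 → 2-byte char (#2). Advance 2.
Byte at offset 5: 0xCE = 11001110 → 2-byte char (#3). Advance 2.
Byte at offset 7: 0xF3 = 11110011 → 4-byte char (#4). Advance 4.
Byte at offset 11: 0xF0 = 11110000 → 4-byte char (#5). Advance 4.
Byte at offset 15: 0xF1 = 11110001 → 4-byte char (#6). Advance 4.
Byte at offset 19: 0xCE = 11001110 → 2-byte char (#7). Advance 2.
Byte at offset 21: 0xF0 = 11110000 → 4-byte char (#8). Advance 4.
Reached end at offset 25 after 8 code points.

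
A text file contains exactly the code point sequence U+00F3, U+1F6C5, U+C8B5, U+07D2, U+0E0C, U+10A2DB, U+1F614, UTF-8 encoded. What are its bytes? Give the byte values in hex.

U+00F3: 2-byte form → C3 B3.
U+1F6C5: 4-byte form → F0 9F 9B 85.
U+C8B5: 3-byte form → EC A2 B5.
U+07D2: 2-byte form → DF 92.
U+0E0C: 3-byte form → E0 B8 8C.
U+10A2DB: 4-byte form → F4 8A 8B 9B.
U+1F614: 4-byte form → F0 9F 98 94.
Concatenated (22 bytes): C3 B3 F0 9F 9B 85 EC A2 B5 DF 92 E0 B8 8C F4 8A 8B 9B F0 9F 98 94.

C3 B3 F0 9F 9B 85 EC A2 B5 DF 92 E0 B8 8C F4 8A 8B 9B F0 9F 98 94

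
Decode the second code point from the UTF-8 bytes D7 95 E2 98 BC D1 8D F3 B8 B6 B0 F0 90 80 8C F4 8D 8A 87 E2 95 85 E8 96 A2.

Offset 0: leading byte 0xD7 = 11010111 → 2-byte char #1 = D7 95.
Offset 2: leading byte 0xE2 = 11100010 → 3-byte char #2 = E2 98 BC.
Leading byte 0xE2 = 11100010 matches 1110xxxx → 3-byte sequence.
Byte 1: 0xE2 = 11100010, payload 0010 (4 bits).
Byte 2: 0x98 = 10011000 (10xxxxxx ✓), payload 011000.
Byte 3: 0xBC = 10111100 (10xxxxxx ✓), payload 111100.
Concatenate: 0010011000111100 = 0x263C (16 bits → U+263C).

U+263C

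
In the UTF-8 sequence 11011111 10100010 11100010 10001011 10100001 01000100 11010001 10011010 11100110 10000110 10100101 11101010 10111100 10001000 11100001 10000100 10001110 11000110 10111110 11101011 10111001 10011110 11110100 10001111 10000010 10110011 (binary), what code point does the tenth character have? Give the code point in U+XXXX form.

U+10F0B3

Offset 0: leading byte 0xDF = 11011111 → 2-byte char #1 = DF A2.
Offset 2: leading byte 0xE2 = 11100010 → 3-byte char #2 = E2 8B A1.
Offset 5: leading byte 0x44 = 01000100 → 1-byte char #3 = 44.
Offset 6: leading byte 0xD1 = 11010001 → 2-byte char #4 = D1 9A.
Offset 8: leading byte 0xE6 = 11100110 → 3-byte char #5 = E6 86 A5.
Offset 11: leading byte 0xEA = 11101010 → 3-byte char #6 = EA BC 88.
Offset 14: leading byte 0xE1 = 11100001 → 3-byte char #7 = E1 84 8E.
Offset 17: leading byte 0xC6 = 11000110 → 2-byte char #8 = C6 BE.
Offset 19: leading byte 0xEB = 11101011 → 3-byte char #9 = EB B9 9E.
Offset 22: leading byte 0xF4 = 11110100 → 4-byte char #10 = F4 8F 82 B3.
Leading byte 0xF4 = 11110100 matches 11110xxx → 4-byte sequence.
Byte 1: 0xF4 = 11110100, payload 100 (3 bits).
Byte 2: 0x8F = 10001111 (10xxxxxx ✓), payload 001111.
Byte 3: 0x82 = 10000010 (10xxxxxx ✓), payload 000010.
Byte 4: 0xB3 = 10110011 (10xxxxxx ✓), payload 110011.
Concatenate: 100001111000010110011 = 0x10F0B3 (21 bits → U+10F0B3).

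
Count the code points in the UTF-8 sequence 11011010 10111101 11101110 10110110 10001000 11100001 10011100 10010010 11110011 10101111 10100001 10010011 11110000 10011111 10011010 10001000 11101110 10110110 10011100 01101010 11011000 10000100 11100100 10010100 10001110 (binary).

Byte at offset 0: 0xDA = 11011010 → 2-byte char (#1). Advance 2.
Byte at offset 2: 0xEE = 11101110 → 3-byte char (#2). Advance 3.
Byte at offset 5: 0xE1 = 11100001 → 3-byte char (#3). Advance 3.
Byte at offset 8: 0xF3 = 11110011 → 4-byte char (#4). Advance 4.
Byte at offset 12: 0xF0 = 11110000 → 4-byte char (#5). Advance 4.
Byte at offset 16: 0xEE = 11101110 → 3-byte char (#6). Advance 3.
Byte at offset 19: 0x6A = 01101010 → 1-byte char (#7). Advance 1.
Byte at offset 20: 0xD8 = 11011000 → 2-byte char (#8). Advance 2.
Byte at offset 22: 0xE4 = 11100100 → 3-byte char (#9). Advance 3.
Reached end at offset 25 after 9 code points.

9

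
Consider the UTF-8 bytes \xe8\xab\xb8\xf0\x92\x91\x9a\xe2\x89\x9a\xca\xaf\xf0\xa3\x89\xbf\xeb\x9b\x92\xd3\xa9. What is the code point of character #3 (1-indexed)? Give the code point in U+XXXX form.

Offset 0: leading byte 0xE8 = 11101000 → 3-byte char #1 = E8 AB B8.
Offset 3: leading byte 0xF0 = 11110000 → 4-byte char #2 = F0 92 91 9A.
Offset 7: leading byte 0xE2 = 11100010 → 3-byte char #3 = E2 89 9A.
Leading byte 0xE2 = 11100010 matches 1110xxxx → 3-byte sequence.
Byte 1: 0xE2 = 11100010, payload 0010 (4 bits).
Byte 2: 0x89 = 10001001 (10xxxxxx ✓), payload 001001.
Byte 3: 0x9A = 10011010 (10xxxxxx ✓), payload 011010.
Concatenate: 0010001001011010 = 0x225A (16 bits → U+225A).

U+225A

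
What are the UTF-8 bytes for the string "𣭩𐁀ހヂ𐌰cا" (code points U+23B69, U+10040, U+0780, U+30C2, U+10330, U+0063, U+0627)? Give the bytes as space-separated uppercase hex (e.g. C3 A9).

F0 A3 AD A9 F0 90 81 80 DE 80 E3 83 82 F0 90 8C B0 63 D8 A7

U+23B69: 4-byte form → F0 A3 AD A9.
U+10040: 4-byte form → F0 90 81 80.
U+0780: 2-byte form → DE 80.
U+30C2: 3-byte form → E3 83 82.
U+10330: 4-byte form → F0 90 8C B0.
U+0063: 1-byte form → 63.
U+0627: 2-byte form → D8 A7.
Concatenated (20 bytes): F0 A3 AD A9 F0 90 81 80 DE 80 E3 83 82 F0 90 8C B0 63 D8 A7.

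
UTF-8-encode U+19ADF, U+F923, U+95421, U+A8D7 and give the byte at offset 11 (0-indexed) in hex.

0xEA

U+19ADF → 4-byte form F0 99 AB 9F at offsets 0–3.
U+F923 → 3-byte form EF A4 A3 at offsets 4–6.
U+95421 → 4-byte form F2 95 90 A1 at offsets 7–10.
U+A8D7 → 3-byte form EA A3 97 at offsets 11–13.
Offset 11 falls in char 4's range; it's byte 1 of EA A3 97 = 0xEA.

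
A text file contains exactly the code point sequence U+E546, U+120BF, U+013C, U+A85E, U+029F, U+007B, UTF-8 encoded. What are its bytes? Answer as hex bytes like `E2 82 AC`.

EE 95 86 F0 92 82 BF C4 BC EA A1 9E CA 9F 7B

U+E546: 3-byte form → EE 95 86.
U+120BF: 4-byte form → F0 92 82 BF.
U+013C: 2-byte form → C4 BC.
U+A85E: 3-byte form → EA A1 9E.
U+029F: 2-byte form → CA 9F.
U+007B: 1-byte form → 7B.
Concatenated (15 bytes): EE 95 86 F0 92 82 BF C4 BC EA A1 9E CA 9F 7B.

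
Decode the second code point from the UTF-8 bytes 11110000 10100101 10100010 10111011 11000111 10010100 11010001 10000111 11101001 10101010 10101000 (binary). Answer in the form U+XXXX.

Offset 0: leading byte 0xF0 = 11110000 → 4-byte char #1 = F0 A5 A2 BB.
Offset 4: leading byte 0xC7 = 11000111 → 2-byte char #2 = C7 94.
Leading byte 0xC7 = 11000111 matches 110xxxxx → 2-byte sequence.
Byte 1: 0xC7 = 11000111, payload 00111 (5 bits).
Byte 2: 0x94 = 10010100 (10xxxxxx ✓), payload 010100.
Concatenate: 00111010100 = 0x1D4 (11 bits → U+01D4).

U+01D4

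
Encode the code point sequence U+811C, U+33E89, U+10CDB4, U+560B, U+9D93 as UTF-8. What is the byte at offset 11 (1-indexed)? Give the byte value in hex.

1-indexed offset 11 is 0-indexed offset 10.
U+811C → 3-byte form E8 84 9C at offsets 0–2.
U+33E89 → 4-byte form F0 B3 BA 89 at offsets 3–6.
U+10CDB4 → 4-byte form F4 8C B6 B4 at offsets 7–10.
Offset 10 falls in char 3's range; it's byte 4 of F4 8C B6 B4 = 0xB4.

0xB4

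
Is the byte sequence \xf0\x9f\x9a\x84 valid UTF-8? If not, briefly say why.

Leading byte 0xF0 = 11110000 → 4-byte form.
Continuation bytes 0x9F=10011111, 0x9A=10011010, 0x84=10000100 all match 10xxxxxx.
Decoded value 0x1F684 is ≥ 0x10000 (shortest form) and not a surrogate.

valid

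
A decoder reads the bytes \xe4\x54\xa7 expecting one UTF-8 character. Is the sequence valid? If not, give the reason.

invalid (non-continuation byte where continuation expected)

Leading byte 0xE4 = 11100100 → 3-byte form.
Byte 2 is 0x54 = 01010100, which is not 10xxxxxx — expected a continuation byte.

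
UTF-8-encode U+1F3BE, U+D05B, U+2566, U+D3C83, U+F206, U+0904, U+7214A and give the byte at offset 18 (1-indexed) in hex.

0xE0

1-indexed offset 18 is 0-indexed offset 17.
U+1F3BE → 4-byte form F0 9F 8E BE at offsets 0–3.
U+D05B → 3-byte form ED 81 9B at offsets 4–6.
U+2566 → 3-byte form E2 95 A6 at offsets 7–9.
U+D3C83 → 4-byte form F3 93 B2 83 at offsets 10–13.
U+F206 → 3-byte form EF 88 86 at offsets 14–16.
U+0904 → 3-byte form E0 A4 84 at offsets 17–19.
Offset 17 falls in char 6's range; it's byte 1 of E0 A4 84 = 0xE0.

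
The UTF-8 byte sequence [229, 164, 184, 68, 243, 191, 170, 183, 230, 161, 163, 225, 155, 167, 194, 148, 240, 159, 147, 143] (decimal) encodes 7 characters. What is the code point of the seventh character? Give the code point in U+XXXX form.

Offset 0: leading byte 0xE5 = 11100101 → 3-byte char #1 = E5 A4 B8.
Offset 3: leading byte 0x44 = 01000100 → 1-byte char #2 = 44.
Offset 4: leading byte 0xF3 = 11110011 → 4-byte char #3 = F3 BF AA B7.
Offset 8: leading byte 0xE6 = 11100110 → 3-byte char #4 = E6 A1 A3.
Offset 11: leading byte 0xE1 = 11100001 → 3-byte char #5 = E1 9B A7.
Offset 14: leading byte 0xC2 = 11000010 → 2-byte char #6 = C2 94.
Offset 16: leading byte 0xF0 = 11110000 → 4-byte char #7 = F0 9F 93 8F.
Leading byte 0xF0 = 11110000 matches 11110xxx → 4-byte sequence.
Byte 1: 0xF0 = 11110000, payload 000 (3 bits).
Byte 2: 0x9F = 10011111 (10xxxxxx ✓), payload 011111.
Byte 3: 0x93 = 10010011 (10xxxxxx ✓), payload 010011.
Byte 4: 0x8F = 10001111 (10xxxxxx ✓), payload 001111.
Concatenate: 000011111010011001111 = 0x1F4CF (21 bits → U+1F4CF).

U+1F4CF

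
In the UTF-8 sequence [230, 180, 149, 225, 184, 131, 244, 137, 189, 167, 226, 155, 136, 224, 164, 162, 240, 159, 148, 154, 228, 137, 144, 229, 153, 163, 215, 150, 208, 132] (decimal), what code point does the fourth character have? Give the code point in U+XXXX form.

Offset 0: leading byte 0xE6 = 11100110 → 3-byte char #1 = E6 B4 95.
Offset 3: leading byte 0xE1 = 11100001 → 3-byte char #2 = E1 B8 83.
Offset 6: leading byte 0xF4 = 11110100 → 4-byte char #3 = F4 89 BD A7.
Offset 10: leading byte 0xE2 = 11100010 → 3-byte char #4 = E2 9B 88.
Leading byte 0xE2 = 11100010 matches 1110xxxx → 3-byte sequence.
Byte 1: 0xE2 = 11100010, payload 0010 (4 bits).
Byte 2: 0x9B = 10011011 (10xxxxxx ✓), payload 011011.
Byte 3: 0x88 = 10001000 (10xxxxxx ✓), payload 001000.
Concatenate: 0010011011001000 = 0x26C8 (16 bits → U+26C8).

U+26C8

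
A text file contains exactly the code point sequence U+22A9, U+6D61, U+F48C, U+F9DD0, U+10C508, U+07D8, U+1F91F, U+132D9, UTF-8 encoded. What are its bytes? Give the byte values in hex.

U+22A9: 3-byte form → E2 8A A9.
U+6D61: 3-byte form → E6 B5 A1.
U+F48C: 3-byte form → EF 92 8C.
U+F9DD0: 4-byte form → F3 B9 B7 90.
U+10C508: 4-byte form → F4 8C 94 88.
U+07D8: 2-byte form → DF 98.
U+1F91F: 4-byte form → F0 9F A4 9F.
U+132D9: 4-byte form → F0 93 8B 99.
Concatenated (27 bytes): E2 8A A9 E6 B5 A1 EF 92 8C F3 B9 B7 90 F4 8C 94 88 DF 98 F0 9F A4 9F F0 93 8B 99.

E2 8A A9 E6 B5 A1 EF 92 8C F3 B9 B7 90 F4 8C 94 88 DF 98 F0 9F A4 9F F0 93 8B 99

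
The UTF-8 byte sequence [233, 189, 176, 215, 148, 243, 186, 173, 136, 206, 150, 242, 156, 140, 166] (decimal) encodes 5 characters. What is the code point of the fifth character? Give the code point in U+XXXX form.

U+9C326

Offset 0: leading byte 0xE9 = 11101001 → 3-byte char #1 = E9 BD B0.
Offset 3: leading byte 0xD7 = 11010111 → 2-byte char #2 = D7 94.
Offset 5: leading byte 0xF3 = 11110011 → 4-byte char #3 = F3 BA AD 88.
Offset 9: leading byte 0xCE = 11001110 → 2-byte char #4 = CE 96.
Offset 11: leading byte 0xF2 = 11110010 → 4-byte char #5 = F2 9C 8C A6.
Leading byte 0xF2 = 11110010 matches 11110xxx → 4-byte sequence.
Byte 1: 0xF2 = 11110010, payload 010 (3 bits).
Byte 2: 0x9C = 10011100 (10xxxxxx ✓), payload 011100.
Byte 3: 0x8C = 10001100 (10xxxxxx ✓), payload 001100.
Byte 4: 0xA6 = 10100110 (10xxxxxx ✓), payload 100110.
Concatenate: 010011100001100100110 = 0x9C326 (21 bits → U+9C326).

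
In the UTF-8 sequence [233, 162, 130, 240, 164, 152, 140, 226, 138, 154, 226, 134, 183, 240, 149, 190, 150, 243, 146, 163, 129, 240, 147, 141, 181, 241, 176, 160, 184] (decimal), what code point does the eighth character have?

Offset 0: leading byte 0xE9 = 11101001 → 3-byte char #1 = E9 A2 82.
Offset 3: leading byte 0xF0 = 11110000 → 4-byte char #2 = F0 A4 98 8C.
Offset 7: leading byte 0xE2 = 11100010 → 3-byte char #3 = E2 8A 9A.
Offset 10: leading byte 0xE2 = 11100010 → 3-byte char #4 = E2 86 B7.
Offset 13: leading byte 0xF0 = 11110000 → 4-byte char #5 = F0 95 BE 96.
Offset 17: leading byte 0xF3 = 11110011 → 4-byte char #6 = F3 92 A3 81.
Offset 21: leading byte 0xF0 = 11110000 → 4-byte char #7 = F0 93 8D B5.
Offset 25: leading byte 0xF1 = 11110001 → 4-byte char #8 = F1 B0 A0 B8.
Leading byte 0xF1 = 11110001 matches 11110xxx → 4-byte sequence.
Byte 1: 0xF1 = 11110001, payload 001 (3 bits).
Byte 2: 0xB0 = 10110000 (10xxxxxx ✓), payload 110000.
Byte 3: 0xA0 = 10100000 (10xxxxxx ✓), payload 100000.
Byte 4: 0xB8 = 10111000 (10xxxxxx ✓), payload 111000.
Concatenate: 001110000100000111000 = 0x70838 (21 bits → U+70838).

U+70838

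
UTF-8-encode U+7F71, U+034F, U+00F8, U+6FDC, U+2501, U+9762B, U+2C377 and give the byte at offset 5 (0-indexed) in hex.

0xC3

U+7F71 → 3-byte form E7 BD B1 at offsets 0–2.
U+034F → 2-byte form CD 8F at offsets 3–4.
U+00F8 → 2-byte form C3 B8 at offsets 5–6.
Offset 5 falls in char 3's range; it's byte 1 of C3 B8 = 0xC3.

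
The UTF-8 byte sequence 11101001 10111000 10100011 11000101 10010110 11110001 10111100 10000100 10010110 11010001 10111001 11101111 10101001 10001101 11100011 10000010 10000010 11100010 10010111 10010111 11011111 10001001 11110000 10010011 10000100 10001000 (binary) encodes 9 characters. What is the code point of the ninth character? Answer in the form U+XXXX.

Offset 0: leading byte 0xE9 = 11101001 → 3-byte char #1 = E9 B8 A3.
Offset 3: leading byte 0xC5 = 11000101 → 2-byte char #2 = C5 96.
Offset 5: leading byte 0xF1 = 11110001 → 4-byte char #3 = F1 BC 84 96.
Offset 9: leading byte 0xD1 = 11010001 → 2-byte char #4 = D1 B9.
Offset 11: leading byte 0xEF = 11101111 → 3-byte char #5 = EF A9 8D.
Offset 14: leading byte 0xE3 = 11100011 → 3-byte char #6 = E3 82 82.
Offset 17: leading byte 0xE2 = 11100010 → 3-byte char #7 = E2 97 97.
Offset 20: leading byte 0xDF = 11011111 → 2-byte char #8 = DF 89.
Offset 22: leading byte 0xF0 = 11110000 → 4-byte char #9 = F0 93 84 88.
Leading byte 0xF0 = 11110000 matches 11110xxx → 4-byte sequence.
Byte 1: 0xF0 = 11110000, payload 000 (3 bits).
Byte 2: 0x93 = 10010011 (10xxxxxx ✓), payload 010011.
Byte 3: 0x84 = 10000100 (10xxxxxx ✓), payload 000100.
Byte 4: 0x88 = 10001000 (10xxxxxx ✓), payload 001000.
Concatenate: 000010011000100001000 = 0x13108 (21 bits → U+13108).

U+13108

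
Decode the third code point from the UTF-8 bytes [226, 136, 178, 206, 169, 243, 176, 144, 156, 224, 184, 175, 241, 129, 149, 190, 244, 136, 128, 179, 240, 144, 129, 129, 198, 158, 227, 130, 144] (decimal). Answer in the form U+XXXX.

U+F041C

Offset 0: leading byte 0xE2 = 11100010 → 3-byte char #1 = E2 88 B2.
Offset 3: leading byte 0xCE = 11001110 → 2-byte char #2 = CE A9.
Offset 5: leading byte 0xF3 = 11110011 → 4-byte char #3 = F3 B0 90 9C.
Leading byte 0xF3 = 11110011 matches 11110xxx → 4-byte sequence.
Byte 1: 0xF3 = 11110011, payload 011 (3 bits).
Byte 2: 0xB0 = 10110000 (10xxxxxx ✓), payload 110000.
Byte 3: 0x90 = 10010000 (10xxxxxx ✓), payload 010000.
Byte 4: 0x9C = 10011100 (10xxxxxx ✓), payload 011100.
Concatenate: 011110000010000011100 = 0xF041C (21 bits → U+F041C).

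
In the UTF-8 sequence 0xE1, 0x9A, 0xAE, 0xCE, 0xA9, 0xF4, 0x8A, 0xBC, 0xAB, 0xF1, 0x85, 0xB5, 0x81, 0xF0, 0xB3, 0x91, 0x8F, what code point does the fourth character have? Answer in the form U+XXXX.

U+45D41

Offset 0: leading byte 0xE1 = 11100001 → 3-byte char #1 = E1 9A AE.
Offset 3: leading byte 0xCE = 11001110 → 2-byte char #2 = CE A9.
Offset 5: leading byte 0xF4 = 11110100 → 4-byte char #3 = F4 8A BC AB.
Offset 9: leading byte 0xF1 = 11110001 → 4-byte char #4 = F1 85 B5 81.
Leading byte 0xF1 = 11110001 matches 11110xxx → 4-byte sequence.
Byte 1: 0xF1 = 11110001, payload 001 (3 bits).
Byte 2: 0x85 = 10000101 (10xxxxxx ✓), payload 000101.
Byte 3: 0xB5 = 10110101 (10xxxxxx ✓), payload 110101.
Byte 4: 0x81 = 10000001 (10xxxxxx ✓), payload 000001.
Concatenate: 001000101110101000001 = 0x45D41 (21 bits → U+45D41).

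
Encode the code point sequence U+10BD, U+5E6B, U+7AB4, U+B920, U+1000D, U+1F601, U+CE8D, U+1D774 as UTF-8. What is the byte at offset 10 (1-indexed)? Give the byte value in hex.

1-indexed offset 10 is 0-indexed offset 9.
U+10BD → 3-byte form E1 82 BD at offsets 0–2.
U+5E6B → 3-byte form E5 B9 AB at offsets 3–5.
U+7AB4 → 3-byte form E7 AA B4 at offsets 6–8.
U+B920 → 3-byte form EB A4 A0 at offsets 9–11.
Offset 9 falls in char 4's range; it's byte 1 of EB A4 A0 = 0xEB.

0xEB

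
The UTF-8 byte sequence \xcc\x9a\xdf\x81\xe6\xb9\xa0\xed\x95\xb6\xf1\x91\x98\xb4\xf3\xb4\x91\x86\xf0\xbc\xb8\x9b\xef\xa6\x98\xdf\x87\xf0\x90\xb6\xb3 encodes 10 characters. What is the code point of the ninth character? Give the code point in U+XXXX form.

Offset 0: leading byte 0xCC = 11001100 → 2-byte char #1 = CC 9A.
Offset 2: leading byte 0xDF = 11011111 → 2-byte char #2 = DF 81.
Offset 4: leading byte 0xE6 = 11100110 → 3-byte char #3 = E6 B9 A0.
Offset 7: leading byte 0xED = 11101101 → 3-byte char #4 = ED 95 B6.
Offset 10: leading byte 0xF1 = 11110001 → 4-byte char #5 = F1 91 98 B4.
Offset 14: leading byte 0xF3 = 11110011 → 4-byte char #6 = F3 B4 91 86.
Offset 18: leading byte 0xF0 = 11110000 → 4-byte char #7 = F0 BC B8 9B.
Offset 22: leading byte 0xEF = 11101111 → 3-byte char #8 = EF A6 98.
Offset 25: leading byte 0xDF = 11011111 → 2-byte char #9 = DF 87.
Leading byte 0xDF = 11011111 matches 110xxxxx → 2-byte sequence.
Byte 1: 0xDF = 11011111, payload 11111 (5 bits).
Byte 2: 0x87 = 10000111 (10xxxxxx ✓), payload 000111.
Concatenate: 11111000111 = 0x7C7 (11 bits → U+07C7).

U+07C7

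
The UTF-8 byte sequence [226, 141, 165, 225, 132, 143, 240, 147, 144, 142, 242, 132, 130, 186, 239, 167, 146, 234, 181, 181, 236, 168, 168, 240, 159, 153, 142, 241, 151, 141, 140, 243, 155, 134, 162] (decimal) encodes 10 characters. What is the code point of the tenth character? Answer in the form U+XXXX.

U+DB1A2

Offset 0: leading byte 0xE2 = 11100010 → 3-byte char #1 = E2 8D A5.
Offset 3: leading byte 0xE1 = 11100001 → 3-byte char #2 = E1 84 8F.
Offset 6: leading byte 0xF0 = 11110000 → 4-byte char #3 = F0 93 90 8E.
Offset 10: leading byte 0xF2 = 11110010 → 4-byte char #4 = F2 84 82 BA.
Offset 14: leading byte 0xEF = 11101111 → 3-byte char #5 = EF A7 92.
Offset 17: leading byte 0xEA = 11101010 → 3-byte char #6 = EA B5 B5.
Offset 20: leading byte 0xEC = 11101100 → 3-byte char #7 = EC A8 A8.
Offset 23: leading byte 0xF0 = 11110000 → 4-byte char #8 = F0 9F 99 8E.
Offset 27: leading byte 0xF1 = 11110001 → 4-byte char #9 = F1 97 8D 8C.
Offset 31: leading byte 0xF3 = 11110011 → 4-byte char #10 = F3 9B 86 A2.
Leading byte 0xF3 = 11110011 matches 11110xxx → 4-byte sequence.
Byte 1: 0xF3 = 11110011, payload 011 (3 bits).
Byte 2: 0x9B = 10011011 (10xxxxxx ✓), payload 011011.
Byte 3: 0x86 = 10000110 (10xxxxxx ✓), payload 000110.
Byte 4: 0xA2 = 10100010 (10xxxxxx ✓), payload 100010.
Concatenate: 011011011000110100010 = 0xDB1A2 (21 bits → U+DB1A2).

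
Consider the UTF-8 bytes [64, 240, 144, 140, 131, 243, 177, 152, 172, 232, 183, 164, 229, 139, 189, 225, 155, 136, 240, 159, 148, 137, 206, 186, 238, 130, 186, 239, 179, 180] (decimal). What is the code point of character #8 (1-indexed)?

U+03BA

Offset 0: leading byte 0x40 = 01000000 → 1-byte char #1 = 40.
Offset 1: leading byte 0xF0 = 11110000 → 4-byte char #2 = F0 90 8C 83.
Offset 5: leading byte 0xF3 = 11110011 → 4-byte char #3 = F3 B1 98 AC.
Offset 9: leading byte 0xE8 = 11101000 → 3-byte char #4 = E8 B7 A4.
Offset 12: leading byte 0xE5 = 11100101 → 3-byte char #5 = E5 8B BD.
Offset 15: leading byte 0xE1 = 11100001 → 3-byte char #6 = E1 9B 88.
Offset 18: leading byte 0xF0 = 11110000 → 4-byte char #7 = F0 9F 94 89.
Offset 22: leading byte 0xCE = 11001110 → 2-byte char #8 = CE BA.
Leading byte 0xCE = 11001110 matches 110xxxxx → 2-byte sequence.
Byte 1: 0xCE = 11001110, payload 01110 (5 bits).
Byte 2: 0xBA = 10111010 (10xxxxxx ✓), payload 111010.
Concatenate: 01110111010 = 0x3BA (11 bits → U+03BA).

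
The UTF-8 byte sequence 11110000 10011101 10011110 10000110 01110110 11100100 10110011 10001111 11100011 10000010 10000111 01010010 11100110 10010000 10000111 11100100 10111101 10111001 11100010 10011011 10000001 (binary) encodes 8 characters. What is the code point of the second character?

Offset 0: leading byte 0xF0 = 11110000 → 4-byte char #1 = F0 9D 9E 86.
Offset 4: leading byte 0x76 = 01110110 → 1-byte char #2 = 76.
Leading byte 0x76 = 01110110 matches 0xxxxxxx → 1-byte sequence.
Byte 1: 0x76 = 01110110, payload 1110110 (7 bits).
Concatenate: 1110110 = 0x76 (7 bits → U+0076).

U+0076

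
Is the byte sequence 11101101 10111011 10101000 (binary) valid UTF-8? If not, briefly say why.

invalid (encodes a surrogate (U+D800–U+DFFF))

Structurally a 3-byte sequence; payload = 0xDEE8.
But 0xDEE8 is in U+D800–U+DFFF, the surrogate range. Surrogates are not Unicode scalar values and are forbidden in UTF-8.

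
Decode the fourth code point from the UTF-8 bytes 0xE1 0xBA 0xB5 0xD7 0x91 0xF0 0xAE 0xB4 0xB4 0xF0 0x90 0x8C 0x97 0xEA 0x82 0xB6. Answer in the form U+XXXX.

U+10317

Offset 0: leading byte 0xE1 = 11100001 → 3-byte char #1 = E1 BA B5.
Offset 3: leading byte 0xD7 = 11010111 → 2-byte char #2 = D7 91.
Offset 5: leading byte 0xF0 = 11110000 → 4-byte char #3 = F0 AE B4 B4.
Offset 9: leading byte 0xF0 = 11110000 → 4-byte char #4 = F0 90 8C 97.
Leading byte 0xF0 = 11110000 matches 11110xxx → 4-byte sequence.
Byte 1: 0xF0 = 11110000, payload 000 (3 bits).
Byte 2: 0x90 = 10010000 (10xxxxxx ✓), payload 010000.
Byte 3: 0x8C = 10001100 (10xxxxxx ✓), payload 001100.
Byte 4: 0x97 = 10010111 (10xxxxxx ✓), payload 010111.
Concatenate: 000010000001100010111 = 0x10317 (21 bits → U+10317).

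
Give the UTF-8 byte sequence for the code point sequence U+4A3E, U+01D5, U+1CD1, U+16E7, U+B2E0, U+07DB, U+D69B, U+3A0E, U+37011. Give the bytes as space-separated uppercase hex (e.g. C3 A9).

E4 A8 BE C7 95 E1 B3 91 E1 9B A7 EB 8B A0 DF 9B ED 9A 9B E3 A8 8E F0 B7 80 91

U+4A3E: 3-byte form → E4 A8 BE.
U+01D5: 2-byte form → C7 95.
U+1CD1: 3-byte form → E1 B3 91.
U+16E7: 3-byte form → E1 9B A7.
U+B2E0: 3-byte form → EB 8B A0.
U+07DB: 2-byte form → DF 9B.
U+D69B: 3-byte form → ED 9A 9B.
U+3A0E: 3-byte form → E3 A8 8E.
U+37011: 4-byte form → F0 B7 80 91.
Concatenated (26 bytes): E4 A8 BE C7 95 E1 B3 91 E1 9B A7 EB 8B A0 DF 9B ED 9A 9B E3 A8 8E F0 B7 80 91.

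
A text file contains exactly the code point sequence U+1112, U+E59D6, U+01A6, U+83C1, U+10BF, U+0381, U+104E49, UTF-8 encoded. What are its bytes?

E1 84 92 F3 A5 A7 96 C6 A6 E8 8F 81 E1 82 BF CE 81 F4 84 B9 89

U+1112: 3-byte form → E1 84 92.
U+E59D6: 4-byte form → F3 A5 A7 96.
U+01A6: 2-byte form → C6 A6.
U+83C1: 3-byte form → E8 8F 81.
U+10BF: 3-byte form → E1 82 BF.
U+0381: 2-byte form → CE 81.
U+104E49: 4-byte form → F4 84 B9 89.
Concatenated (21 bytes): E1 84 92 F3 A5 A7 96 C6 A6 E8 8F 81 E1 82 BF CE 81 F4 84 B9 89.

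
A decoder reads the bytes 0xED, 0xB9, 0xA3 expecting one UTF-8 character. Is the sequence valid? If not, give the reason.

Structurally a 3-byte sequence; payload = 0xDE63.
But 0xDE63 is in U+D800–U+DFFF, the surrogate range. Surrogates are not Unicode scalar values and are forbidden in UTF-8.

invalid (encodes a surrogate (U+D800–U+DFFF))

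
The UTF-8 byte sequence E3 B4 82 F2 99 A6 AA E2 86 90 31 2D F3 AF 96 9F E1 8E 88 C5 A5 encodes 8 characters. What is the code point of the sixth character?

U+EF59F

Offset 0: leading byte 0xE3 = 11100011 → 3-byte char #1 = E3 B4 82.
Offset 3: leading byte 0xF2 = 11110010 → 4-byte char #2 = F2 99 A6 AA.
Offset 7: leading byte 0xE2 = 11100010 → 3-byte char #3 = E2 86 90.
Offset 10: leading byte 0x31 = 00110001 → 1-byte char #4 = 31.
Offset 11: leading byte 0x2D = 00101101 → 1-byte char #5 = 2D.
Offset 12: leading byte 0xF3 = 11110011 → 4-byte char #6 = F3 AF 96 9F.
Leading byte 0xF3 = 11110011 matches 11110xxx → 4-byte sequence.
Byte 1: 0xF3 = 11110011, payload 011 (3 bits).
Byte 2: 0xAF = 10101111 (10xxxxxx ✓), payload 101111.
Byte 3: 0x96 = 10010110 (10xxxxxx ✓), payload 010110.
Byte 4: 0x9F = 10011111 (10xxxxxx ✓), payload 011111.
Concatenate: 011101111010110011111 = 0xEF59F (21 bits → U+EF59F).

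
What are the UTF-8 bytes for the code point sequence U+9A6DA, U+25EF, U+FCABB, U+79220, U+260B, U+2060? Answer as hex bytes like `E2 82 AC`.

F2 9A 9B 9A E2 97 AF F3 BC AA BB F1 B9 88 A0 E2 98 8B E2 81 A0

U+9A6DA: 4-byte form → F2 9A 9B 9A.
U+25EF: 3-byte form → E2 97 AF.
U+FCABB: 4-byte form → F3 BC AA BB.
U+79220: 4-byte form → F1 B9 88 A0.
U+260B: 3-byte form → E2 98 8B.
U+2060: 3-byte form → E2 81 A0.
Concatenated (21 bytes): F2 9A 9B 9A E2 97 AF F3 BC AA BB F1 B9 88 A0 E2 98 8B E2 81 A0.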